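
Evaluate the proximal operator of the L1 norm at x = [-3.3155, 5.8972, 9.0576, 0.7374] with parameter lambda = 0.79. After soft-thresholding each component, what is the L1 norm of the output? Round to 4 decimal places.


Soft-thresholding with lambda = 0.79:
prox(-3.3155) = sign(-3.3155)*max(|-3.3155| - 0.79, 0) = -2.5255
prox(5.8972) = sign(5.8972)*max(|5.8972| - 0.79, 0) = 5.1072
prox(9.0576) = sign(9.0576)*max(|9.0576| - 0.79, 0) = 8.2676
prox(0.7374) = sign(0.7374)*max(|0.7374| - 0.79, 0) = 0.0
prox(x) = [-2.5255, 5.1072, 8.2676, 0.0]
||prox(x)||_1 = 2.5255 + 5.1072 + 8.2676 + 0.0 = 15.9003


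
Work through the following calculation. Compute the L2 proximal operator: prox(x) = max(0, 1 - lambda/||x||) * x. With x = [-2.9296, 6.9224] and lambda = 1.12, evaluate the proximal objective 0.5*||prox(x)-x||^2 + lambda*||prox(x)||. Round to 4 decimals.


Step 1: Compute ||x||.
||x|| = 7.5168
Step 2: Compute scaling factor.
scale = max(0, 1 - 1.12/7.5168) = 0.851
Step 3: prox(x) = [-2.4931, 5.891]
||prox(x)|| = 6.3968
Step 4: Proximal objective.
0.5*||prox-x||^2 = 0.6272
lambda*||prox|| = 7.1644
Total = 7.7916


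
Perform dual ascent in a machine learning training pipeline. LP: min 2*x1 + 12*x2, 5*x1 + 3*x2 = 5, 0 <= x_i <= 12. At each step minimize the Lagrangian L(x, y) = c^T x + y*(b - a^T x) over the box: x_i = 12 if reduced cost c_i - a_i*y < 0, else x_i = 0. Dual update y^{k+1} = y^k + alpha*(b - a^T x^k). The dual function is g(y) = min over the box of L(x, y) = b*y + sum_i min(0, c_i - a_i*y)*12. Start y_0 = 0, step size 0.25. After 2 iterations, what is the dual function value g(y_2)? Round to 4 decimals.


Dual ascent for LP: min 2*x1 + 12*x2, 5*x1 + 3*x2 = 5, 0 <= x_i <= 12
Step 1: y^k = 0.0, reduced costs: (2.0, 12.0)
  x^k = (0.0, 0.0), subgradient = b - a^T x = 5.0
  y^{k+1} = 0.0 + 0.25*5.0 = 1.25
Step 2: y^k = 1.25, reduced costs: (-4.25, 8.25)
  x^k = (12.0, 0.0), subgradient = b - a^T x = -55.0
  y^{k+1} = 1.25 + 0.25*-55.0 = -12.5
Dual objective at y_2 = -12.5: reduced costs (64.5, 49.5), box minimizer x = (0.0, 0.0)
g(y_2) = b*y + (c1 - a1*y)*x1 + (c2 - a2*y)*x2 = 5*(-12.5) + 64.5*0.0 + 49.5*0.0 = -62.5 + 0.0 + 0.0 = -62.5


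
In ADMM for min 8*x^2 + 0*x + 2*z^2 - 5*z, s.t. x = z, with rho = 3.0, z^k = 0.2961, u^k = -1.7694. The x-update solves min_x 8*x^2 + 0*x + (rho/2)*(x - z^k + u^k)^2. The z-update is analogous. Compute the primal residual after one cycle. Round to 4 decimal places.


ADMM iteration with rho = 3.0, z^k = 0.2961, u^k = -1.7694
Step 1: x-update.
Minimize 8*x^2 + 0*x + (3.0/2)*(x - 0.2961 - 1.7694)^2
FOC: (2*8 + 3.0)*x = 0 + 3.0*(0.2961 + 1.7694)
x^{k+1} = 0.3261
Step 2: z-update.
Minimize 2*z^2 - 5*z + (3.0/2)*(0.3261 - z - 1.7694)^2
FOC: (2*2 + 3.0)*z = 5 + 3.0*(0.3261 - 1.7694)
z^{k+1} = 0.0957
Step 3: u-update.
u^{k+1} = -1.7694 + 0.3261 - 0.0957 = -1.539
Step 4: Primal residual = |0.3261 - 0.0957| = 0.2304


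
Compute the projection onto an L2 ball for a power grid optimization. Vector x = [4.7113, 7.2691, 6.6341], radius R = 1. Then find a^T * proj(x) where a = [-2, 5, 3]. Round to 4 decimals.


Step 1: Compute ||x|| (intermediates to 6 decimals).
||x|| = sqrt(4.7113^2 + 7.2691^2 + 6.6341^2) = 10.910887
Step 2: Project.
Since ||x|| > R, scale = R/||x|| = 1/10.910887 = 0.091652, proj(x) = scale * x
proj(x) = [0.4318, 0.666228, 0.608029]
Step 3: Dot product.
a^T * proj(x) = -2*0.4318 + 5*0.666228 + 3*0.608029 = 4.2916


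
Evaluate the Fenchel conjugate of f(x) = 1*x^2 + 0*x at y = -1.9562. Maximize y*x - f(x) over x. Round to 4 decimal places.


f*(y) = sup_x {y*x - a*x^2 - b*x} = sup_x {(y-b)*x - a*x^2}
FOC: (y - b) - 2a*x = 0 => x* = (y - b)/(2a)
x* = (-1.9562 - 0)/(2*1) = -0.9781
f*(-1.9562) = (y-b)^2/(4a) = (-1.9562 - 0)^2/(4*1)
= 3.8267/4 = 0.9567


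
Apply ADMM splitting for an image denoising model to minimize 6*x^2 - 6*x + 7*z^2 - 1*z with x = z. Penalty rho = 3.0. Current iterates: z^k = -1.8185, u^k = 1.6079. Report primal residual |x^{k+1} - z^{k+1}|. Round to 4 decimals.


ADMM iteration with rho = 3.0, z^k = -1.8185, u^k = 1.6079
Step 1: x-update.
Minimize 6*x^2 - 6*x + (3.0/2)*(x + 1.8185 + 1.6079)^2
FOC: (2*6 + 3.0)*x = 6 + 3.0*(-1.8185 - 1.6079)
x^{k+1} = -0.2853
Step 2: z-update.
Minimize 7*z^2 - 1*z + (3.0/2)*(-0.2853 - z + 1.6079)^2
FOC: (2*7 + 3.0)*z = 1 + 3.0*(-0.2853 + 1.6079)
z^{k+1} = 0.2922
Step 3: u-update.
u^{k+1} = 1.6079 - 0.2853 - 0.2922 = 1.0304
Step 4: Primal residual = |-0.2853 - 0.2922| = 0.5775


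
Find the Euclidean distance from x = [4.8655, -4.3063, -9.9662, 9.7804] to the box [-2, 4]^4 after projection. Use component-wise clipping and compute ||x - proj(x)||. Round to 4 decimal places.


Project each component onto [-2, 4].
clip(4.8655) = 4.0, clip(-4.3063) = -2.0, clip(-9.9662) = -2.0, clip(9.7804) = 4.0
Projection = [4.0, -2.0, -2.0, 4.0]
Squared diffs: [0.7491, 5.319, 63.4603, 33.413]
Distance = sqrt(102.9414) = 10.146


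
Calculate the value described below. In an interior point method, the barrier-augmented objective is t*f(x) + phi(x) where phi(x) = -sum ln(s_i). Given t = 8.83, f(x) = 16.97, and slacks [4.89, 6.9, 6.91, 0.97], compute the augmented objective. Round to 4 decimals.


Step 1: Compute log-barrier.
ln values: [1.5872, 1.9315, 1.933, -0.0305]
phi = -(1.5872 + 1.9315 + 1.933 - 0.0305) = -5.4212
Step 2: Compute augmented objective.
t*f(x) = 8.83*16.97 = 149.8451
Total = 149.8451 - 5.4212 = 144.4239


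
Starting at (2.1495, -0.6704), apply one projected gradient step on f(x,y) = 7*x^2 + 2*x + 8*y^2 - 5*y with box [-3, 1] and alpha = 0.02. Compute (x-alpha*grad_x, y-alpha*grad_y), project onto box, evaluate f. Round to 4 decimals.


Step 1: Compute gradient at (2.1495, -0.6704).
grad_x = 2*7*2.1495 + 2 = 32.093
grad_y = 2*8*-0.6704 - 5 = -15.7264
Step 2: Gradient step.
x_raw = 2.1495 - 0.02*32.093 = 1.5076
y_raw = -0.6704 - 0.02*-15.7264 = -0.3559
Step 3: Project onto [-3, 1].
x_proj = clip(1.5076) = 1.0
y_proj = clip(-0.3559) = -0.3559
Step 4: Evaluate f.
f(1.0, -0.3559) = 11.7925


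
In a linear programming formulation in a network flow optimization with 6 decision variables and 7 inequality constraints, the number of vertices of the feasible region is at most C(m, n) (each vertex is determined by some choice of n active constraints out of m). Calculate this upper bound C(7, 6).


Each vertex corresponds to some choice of n active constraints out of m, so the number of vertices is at most C(m, n) = m! / (n!(m-n)!).
m = 7, n = 6
Numerator: 7 * 6 * 5 * 4 * 3 * 2
Denominator: 6! = 720
C(7, 6) = 7


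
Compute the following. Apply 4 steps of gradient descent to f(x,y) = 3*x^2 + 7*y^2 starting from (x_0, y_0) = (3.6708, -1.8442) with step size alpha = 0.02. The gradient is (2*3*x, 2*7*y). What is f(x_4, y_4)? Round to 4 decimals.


Gradient descent on f(x,y) = 3*x^2 + 7*y^2.
Starting point: (3.6708, -1.8442), alpha = 0.02
Step 1: grad_x = 2*3*3.6708 = 22.0248, grad_y = 2*7*-1.8442 = -25.8188
  x_1 = 3.6708 - 0.02*22.0248 = 3.2303
  y_1 = -1.8442 - 0.02*-25.8188 = -1.3278
Step 2: grad_x = 2*3*3.2303 = 19.3818, grad_y = 2*7*-1.3278 = -18.5895
  x_2 = 3.2303 - 0.02*19.3818 = 2.8427
  y_2 = -1.3278 - 0.02*-18.5895 = -0.956
Step 3: grad_x = 2*3*2.8427 = 17.056, grad_y = 2*7*-0.956 = -13.3845
  x_3 = 2.8427 - 0.02*17.056 = 2.5015
  y_3 = -0.956 - 0.02*-13.3845 = -0.6883
Step 4: grad_x = 2*3*2.5015 = 15.0093, grad_y = 2*7*-0.6883 = -9.6368
  x_4 = 2.5015 - 0.02*15.0093 = 2.2014
  y_4 = -0.6883 - 0.02*-9.6368 = -0.4956
f(2.2014, -0.4956) = 3*2.2014^2 + 7*(-0.4956)^2 = 16.2574


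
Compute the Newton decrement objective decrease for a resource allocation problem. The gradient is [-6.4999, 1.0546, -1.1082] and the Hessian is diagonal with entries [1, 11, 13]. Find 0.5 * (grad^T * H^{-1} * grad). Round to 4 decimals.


Step 1: H is diagonal, so H^(-1) * g = [-6.4999, 0.0959, -0.0852].
Step 2: g^T H^(-1) g = sum_i g_i^2 / H_ii
  = (-6.4999)^2/1 + (1.0546)^2/11 + (-1.1082)^2/13
  = 42.2487 + 0.1011 + 0.0945 = 42.4443
Step 3: Objective decrease = 0.5 * g^T H^(-1) g = 21.2221


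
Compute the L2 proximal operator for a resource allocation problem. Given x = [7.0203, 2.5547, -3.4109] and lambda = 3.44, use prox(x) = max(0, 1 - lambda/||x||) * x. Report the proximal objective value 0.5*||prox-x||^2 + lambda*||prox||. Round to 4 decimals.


Step 1: Compute ||x||.
||x|| = 8.2125
Step 2: Compute scaling factor.
scale = max(0, 1 - 3.44/8.2125) = 0.5811
Step 3: prox(x) = [4.0797, 1.4846, -1.9822]
||prox(x)|| = 4.7725
Step 4: Proximal objective.
0.5*||prox-x||^2 = 5.9168
lambda*||prox|| = 16.4174
Total = 22.3342


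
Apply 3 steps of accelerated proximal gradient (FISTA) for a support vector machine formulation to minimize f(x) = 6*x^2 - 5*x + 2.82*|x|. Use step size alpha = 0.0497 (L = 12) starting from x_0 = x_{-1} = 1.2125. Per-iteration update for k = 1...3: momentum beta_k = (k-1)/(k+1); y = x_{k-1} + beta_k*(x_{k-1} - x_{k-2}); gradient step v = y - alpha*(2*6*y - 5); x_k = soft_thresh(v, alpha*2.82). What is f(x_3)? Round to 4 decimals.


FISTA on f(x) = 6*x^2 - 5*x + 2.82*|x|
L = 12, alpha = 0.0497
Iteration 1: beta = 0.0, y = 1.2125 + 0.0*(1.2125 - 1.2125) = 1.2125
  grad(y) = 9.55, v = y - alpha*grad = 0.7379
  prox(v) = soft_thresh(0.7379, 0.1402) = 0.5977
Iteration 2: beta = 0.3333, y = 0.5977 + 0.3333*(0.5977 - 1.2125) = 0.3928
  grad(y) = -0.2866, v = y - alpha*grad = 0.407
  prox(v) = soft_thresh(0.407, 0.1402) = 0.2669
Iteration 3: beta = 0.5, y = 0.2669 + 0.5*(0.2669 - 0.5977) = 0.1015
  grad(y) = -3.7826, v = y - alpha*grad = 0.2894
  prox(v) = soft_thresh(0.2894, 0.1402) = 0.1493
f(x_3) = 6*0.1493^2 - 5*0.1493 + 2.82*|0.1493| = -0.1917


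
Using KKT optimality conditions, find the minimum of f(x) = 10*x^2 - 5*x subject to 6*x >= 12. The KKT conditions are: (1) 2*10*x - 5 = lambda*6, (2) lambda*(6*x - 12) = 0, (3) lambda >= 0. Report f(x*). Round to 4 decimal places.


Step 1: Try lambda = 0 (constraint inactive).
x_unc = 5/(2*10) = 0.25
Check: 6*0.25 = 1.5 < 12 -- violated!
Step 2: Constraint must be active: 6*x = 12
x* = 12/6 = 2.0
lambda = (2*10*2.0 - 5)/6 = 5.8333
Step 3: Compute optimal value.
f(x*) = 10*2.0^2 - 5*2.0 = 30.0


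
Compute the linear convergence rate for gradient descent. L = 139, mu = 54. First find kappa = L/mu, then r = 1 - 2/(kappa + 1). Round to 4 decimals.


Step 1: Compute the condition number.
kappa = L/mu = 139/54 = 2.5741
Step 2: Compute the convergence rate.
r = 1 - 2/(kappa + 1) = 1 - 2*mu/(L + mu) = (L - mu)/(L + mu) = 85/193 = 0.4404


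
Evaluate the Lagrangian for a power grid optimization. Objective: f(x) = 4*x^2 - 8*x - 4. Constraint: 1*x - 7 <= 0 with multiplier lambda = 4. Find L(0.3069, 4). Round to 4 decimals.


Step 1: Evaluate f(x).
f(0.3069) = 4*0.3069^2 - 8*0.3069 - 4 = -6.0784
Step 2: Evaluate g(x).
g(0.3069) = 1*0.3069 - 7 = -6.6931
Step 3: Compute Lagrangian.
L = -6.0784 + 4*-6.6931 = -32.8508


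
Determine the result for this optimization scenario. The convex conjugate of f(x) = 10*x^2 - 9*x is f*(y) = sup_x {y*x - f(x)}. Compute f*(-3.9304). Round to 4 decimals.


f*(y) = sup_x {y*x - a*x^2 - b*x} = sup_x {(y-b)*x - a*x^2}
FOC: (y - b) - 2a*x = 0 => x* = (y - b)/(2a)
x* = (-3.9304 + 9)/(2*10) = 0.2535
f*(-3.9304) = (y-b)^2/(4a) = (-3.9304 + 9)^2/(4*10)
= 25.7008/40 = 0.6425


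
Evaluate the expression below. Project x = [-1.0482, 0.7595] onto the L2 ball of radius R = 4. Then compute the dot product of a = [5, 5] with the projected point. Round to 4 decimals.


Step 1: Compute ||x|| (intermediates to 6 decimals).
||x|| = sqrt((-1.0482)^2 + 0.7595^2) = 1.294436
Step 2: Project.
Since ||x|| <= R, proj = x (no scaling needed).
proj(x) = [-1.0482, 0.7595]
Step 3: Dot product.
a^T * proj(x) = 5*(-1.0482) + 5*0.7595 = -1.4435


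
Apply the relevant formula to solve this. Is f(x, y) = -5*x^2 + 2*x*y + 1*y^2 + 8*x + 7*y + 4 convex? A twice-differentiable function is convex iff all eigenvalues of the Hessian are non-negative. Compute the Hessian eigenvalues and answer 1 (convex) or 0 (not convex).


The Hessian of f(x,y) = -5*x^2 + 2*x*y + 1*y^2 + 8*x + 7*y + 4 is:
H = [[-10, 2], [2, 2]]
Trace = -10 + 2 = -8
Determinant = -10*2 - (2)^2 = -24
Discriminant = (-8)^2 - 4*-24 = 160.0
Eigenvalues: lambda_1 = -10.3246, lambda_2 = 2.3246
The function is not convex.

0


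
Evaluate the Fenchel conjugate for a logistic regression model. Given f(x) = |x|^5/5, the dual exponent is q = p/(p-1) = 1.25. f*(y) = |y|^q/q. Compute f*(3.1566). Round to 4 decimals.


The conjugate exponent q satisfies 1/p + 1/q = 1.
p = 5, so q = 5/(5 - 1) = 1.25
|y|^q = 3.1566^1.25 = 4.2075
f*(3.1566) = 4.2075 / 1.25 = 3.366


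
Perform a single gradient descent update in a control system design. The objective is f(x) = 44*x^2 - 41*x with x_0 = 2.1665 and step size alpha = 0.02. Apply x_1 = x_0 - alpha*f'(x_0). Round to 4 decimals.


We compute the gradient at x_0 and apply the update.
f'(x) = 88*x - 41
f'(2.1665) = 88*2.1665 - 41 = 149.652
x_1 = 2.1665 - 0.02*149.652 = -0.8265


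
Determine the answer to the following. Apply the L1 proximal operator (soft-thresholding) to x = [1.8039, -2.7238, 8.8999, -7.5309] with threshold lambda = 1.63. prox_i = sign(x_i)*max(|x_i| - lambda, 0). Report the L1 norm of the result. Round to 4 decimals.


Soft-thresholding with lambda = 1.63:
prox(1.8039) = sign(1.8039)*max(|1.8039| - 1.63, 0) = 0.1739
prox(-2.7238) = sign(-2.7238)*max(|-2.7238| - 1.63, 0) = -1.0938
prox(8.8999) = sign(8.8999)*max(|8.8999| - 1.63, 0) = 7.2699
prox(-7.5309) = sign(-7.5309)*max(|-7.5309| - 1.63, 0) = -5.9009
prox(x) = [0.1739, -1.0938, 7.2699, -5.9009]
||prox(x)||_1 = 0.1739 + 1.0938 + 7.2699 + 5.9009 = 14.4385


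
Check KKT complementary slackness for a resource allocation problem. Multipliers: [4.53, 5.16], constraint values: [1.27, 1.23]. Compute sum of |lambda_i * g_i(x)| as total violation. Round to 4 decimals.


KKT complementary slackness check:
lambda_1 * g_1 = 4.53 * 1.27 = 5.7531
lambda_2 * g_2 = 5.16 * 1.23 = 6.3468
Total violation = 5.7531 + 6.3468 = 12.0999


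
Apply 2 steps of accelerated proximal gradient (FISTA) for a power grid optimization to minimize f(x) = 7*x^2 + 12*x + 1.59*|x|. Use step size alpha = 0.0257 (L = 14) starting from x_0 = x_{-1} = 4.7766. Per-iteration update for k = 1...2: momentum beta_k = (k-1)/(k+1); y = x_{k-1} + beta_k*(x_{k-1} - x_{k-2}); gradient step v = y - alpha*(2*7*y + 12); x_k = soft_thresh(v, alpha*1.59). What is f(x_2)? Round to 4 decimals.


FISTA on f(x) = 7*x^2 + 12*x + 1.59*|x|
L = 14, alpha = 0.0257
Iteration 1: beta = 0.0, y = 4.7766 + 0.0*(4.7766 - 4.7766) = 4.7766
  grad(y) = 78.8724, v = y - alpha*grad = 2.7496
  prox(v) = soft_thresh(2.7496, 0.0409) = 2.7087
Iteration 2: beta = 0.3333, y = 2.7087 + 0.3333*(2.7087 - 4.7766) = 2.0194
  grad(y) = 40.2719, v = y - alpha*grad = 0.9844
  prox(v) = soft_thresh(0.9844, 0.0409) = 0.9436
f(x_2) = 7*0.9436^2 + 12*0.9436 + 1.59*|0.9436| = 19.0554


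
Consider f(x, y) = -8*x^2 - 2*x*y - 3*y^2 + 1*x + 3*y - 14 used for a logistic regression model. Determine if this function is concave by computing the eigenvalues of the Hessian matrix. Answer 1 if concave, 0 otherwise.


The Hessian of f(x,y) = -8*x^2 - 2*x*y - 3*y^2 + 1*x + 3*y - 14 is:
H = [[-16, -2], [-2, -6]]
Trace = -16 - 6 = -22
Determinant = -16*-6 - (-2)^2 = 92
Discriminant = (-22)^2 - 4*92 = 116.0
Eigenvalues: lambda_1 = -16.3852, lambda_2 = -5.6148
The function is concave.

1


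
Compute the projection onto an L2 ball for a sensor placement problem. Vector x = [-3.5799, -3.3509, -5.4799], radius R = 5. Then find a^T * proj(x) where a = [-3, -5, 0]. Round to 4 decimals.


Step 1: Compute ||x|| (intermediates to 6 decimals).
||x|| = sqrt((-3.5799)^2 + (-3.3509)^2 + (-5.4799)^2) = 7.35347
Step 2: Project.
Since ||x|| > R, scale = R/||x|| = 5/7.35347 = 0.679951, proj(x) = scale * x
proj(x) = [-2.434157, -2.278448, -3.726063]
Step 3: Dot product.
a^T * proj(x) = -3*(-2.434157) - 5*(-2.278448) + 0*(-3.726063) = 18.6947


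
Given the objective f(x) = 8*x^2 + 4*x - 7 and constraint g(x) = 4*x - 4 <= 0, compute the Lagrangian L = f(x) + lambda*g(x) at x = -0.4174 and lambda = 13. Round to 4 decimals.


Step 1: Evaluate f(x).
f(-0.4174) = 8*(-0.4174)^2 + 4*(-0.4174) - 7 = -7.2758
Step 2: Evaluate g(x).
g(-0.4174) = 4*-0.4174 - 4 = -5.6696
Step 3: Compute Lagrangian.
L = -7.2758 + 13*-5.6696 = -80.9806


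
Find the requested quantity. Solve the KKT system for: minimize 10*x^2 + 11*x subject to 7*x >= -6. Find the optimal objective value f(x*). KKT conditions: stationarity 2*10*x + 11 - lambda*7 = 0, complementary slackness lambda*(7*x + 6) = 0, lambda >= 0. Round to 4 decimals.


Step 1: Try lambda = 0 (constraint inactive).
Stationarity: 2*10*x + 11 = 0
x* = -11/(2*10) = -0.55
Check constraint: 7*-0.55 = -3.85 >= -6 -- satisfied.
Step 2: Compute optimal value.
f(x*) = 10*(-0.55)^2 + 11*(-0.55) = -3.025


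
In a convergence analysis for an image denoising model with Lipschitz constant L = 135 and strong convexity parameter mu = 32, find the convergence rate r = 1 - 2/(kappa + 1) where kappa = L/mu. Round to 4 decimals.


Step 1: Compute the condition number.
kappa = L/mu = 135/32 = 4.2188
Step 2: Compute the convergence rate.
r = 1 - 2/(kappa + 1) = 1 - 2*mu/(L + mu) = (L - mu)/(L + mu) = 103/167 = 0.6168


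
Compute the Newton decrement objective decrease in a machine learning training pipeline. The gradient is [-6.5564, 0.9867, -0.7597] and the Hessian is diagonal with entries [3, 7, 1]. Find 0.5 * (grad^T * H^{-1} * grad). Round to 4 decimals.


Step 1: H is diagonal, so H^(-1) * g = [-2.1855, 0.141, -0.7597].
Step 2: g^T H^(-1) g = sum_i g_i^2 / H_ii
  = (-6.5564)^2/3 + (0.9867)^2/7 + (-0.7597)^2/1
  = 14.3288 + 0.1391 + 0.5771 = 15.045
Step 3: Objective decrease = 0.5 * g^T H^(-1) g = 7.5225


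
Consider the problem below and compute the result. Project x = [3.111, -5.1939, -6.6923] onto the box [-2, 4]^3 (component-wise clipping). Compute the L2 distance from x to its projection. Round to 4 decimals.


Project each component onto [-2, 4].
clip(3.111) = 3.111, clip(-5.1939) = -2.0, clip(-6.6923) = -2.0
Projection = [3.111, -2.0, -2.0]
Squared diffs: [0.0, 10.201, 22.0177]
Distance = sqrt(32.2187) = 5.6761


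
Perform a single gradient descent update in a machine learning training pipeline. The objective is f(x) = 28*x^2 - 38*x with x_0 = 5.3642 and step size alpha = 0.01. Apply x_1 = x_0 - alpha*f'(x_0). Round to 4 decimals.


We compute the gradient at x_0 and apply the update.
f'(x) = 56*x - 38
f'(5.3642) = 56*5.3642 - 38 = 262.3952
x_1 = 5.3642 - 0.01*262.3952 = 2.7402


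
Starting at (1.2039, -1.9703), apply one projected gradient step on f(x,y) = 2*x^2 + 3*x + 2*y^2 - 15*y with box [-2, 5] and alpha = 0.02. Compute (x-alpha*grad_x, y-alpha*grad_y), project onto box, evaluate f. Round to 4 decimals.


Step 1: Compute gradient at (1.2039, -1.9703).
grad_x = 2*2*1.2039 + 3 = 7.8156
grad_y = 2*2*-1.9703 - 15 = -22.8812
Step 2: Gradient step.
x_raw = 1.2039 - 0.02*7.8156 = 1.0476
y_raw = -1.9703 - 0.02*-22.8812 = -1.5127
Step 3: Project onto [-2, 5].
x_proj = clip(1.0476) = 1.0476
y_proj = clip(-1.5127) = -1.5127
Step 4: Evaluate f.
f(1.0476, -1.5127) = 32.6042


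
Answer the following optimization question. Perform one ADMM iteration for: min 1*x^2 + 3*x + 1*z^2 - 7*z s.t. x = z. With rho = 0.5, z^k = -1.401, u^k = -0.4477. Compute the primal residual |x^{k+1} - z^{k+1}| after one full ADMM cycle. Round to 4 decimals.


ADMM iteration with rho = 0.5, z^k = -1.401, u^k = -0.4477
Step 1: x-update.
Minimize 1*x^2 + 3*x + (0.5/2)*(x + 1.401 - 0.4477)^2
FOC: (2*1 + 0.5)*x = -3 + 0.5*(-1.401 + 0.4477)
x^{k+1} = -1.3907
Step 2: z-update.
Minimize 1*z^2 - 7*z + (0.5/2)*(-1.3907 - z - 0.4477)^2
FOC: (2*1 + 0.5)*z = 7 + 0.5*(-1.3907 - 0.4477)
z^{k+1} = 2.4323
Step 3: u-update.
u^{k+1} = -0.4477 - 1.3907 - 2.4323 = -4.2707
Step 4: Primal residual = |-1.3907 - 2.4323| = 3.823


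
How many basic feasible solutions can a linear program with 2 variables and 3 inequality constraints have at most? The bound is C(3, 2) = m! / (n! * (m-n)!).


Each vertex corresponds to some choice of n active constraints out of m, so the number of vertices is at most C(m, n) = m! / (n!(m-n)!).
m = 3, n = 2
Numerator: 3 * 2
Denominator: 2! = 2
C(3, 2) = 3


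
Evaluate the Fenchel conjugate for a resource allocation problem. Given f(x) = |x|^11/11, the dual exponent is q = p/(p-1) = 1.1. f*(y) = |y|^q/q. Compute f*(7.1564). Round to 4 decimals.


The conjugate exponent q satisfies 1/p + 1/q = 1.
p = 11, so q = 11/(11 - 1) = 1.1
|y|^q = 7.1564^1.1 = 8.7129
f*(7.1564) = 8.7129 / 1.1 = 7.9208


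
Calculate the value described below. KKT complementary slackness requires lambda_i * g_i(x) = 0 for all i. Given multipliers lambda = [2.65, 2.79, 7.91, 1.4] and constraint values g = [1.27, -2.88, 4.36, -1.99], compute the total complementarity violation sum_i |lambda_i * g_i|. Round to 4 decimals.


KKT complementary slackness check:
lambda_1 * g_1 = 2.65 * 1.27 = 3.3655
lambda_2 * g_2 = 2.79 * -2.88 = -8.0352
lambda_3 * g_3 = 7.91 * 4.36 = 34.4876
lambda_4 * g_4 = 1.4 * -1.99 = -2.786
Total violation = 3.3655 + 8.0352 + 34.4876 + 2.786 = 48.6743


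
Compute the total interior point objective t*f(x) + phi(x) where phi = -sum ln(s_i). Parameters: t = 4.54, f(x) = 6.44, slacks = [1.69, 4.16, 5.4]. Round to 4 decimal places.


Step 1: Compute log-barrier.
ln values: [0.5247, 1.4255, 1.6864]
phi = -(0.5247 + 1.4255 + 1.6864) = -3.6366
Step 2: Compute augmented objective.
t*f(x) = 4.54*6.44 = 29.2376
Total = 29.2376 - 3.6366 = 25.601


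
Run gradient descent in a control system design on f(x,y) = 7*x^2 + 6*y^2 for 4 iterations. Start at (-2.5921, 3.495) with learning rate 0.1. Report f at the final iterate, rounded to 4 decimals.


Gradient descent on f(x,y) = 7*x^2 + 6*y^2.
Starting point: (-2.5921, 3.495), alpha = 0.1
Step 1: grad_x = 2*7*-2.5921 = -36.2894, grad_y = 2*6*3.495 = 41.94
  x_1 = -2.5921 - 0.1*-36.2894 = 1.0368
  y_1 = 3.495 - 0.1*41.94 = -0.699
Step 2: grad_x = 2*7*1.0368 = 14.5158, grad_y = 2*6*-0.699 = -8.388
  x_2 = 1.0368 - 0.1*14.5158 = -0.4147
  y_2 = -0.699 - 0.1*-8.388 = 0.1398
Step 3: grad_x = 2*7*-0.4147 = -5.8063, grad_y = 2*6*0.1398 = 1.6776
  x_3 = -0.4147 - 0.1*-5.8063 = 0.1659
  y_3 = 0.1398 - 0.1*1.6776 = -0.028
Step 4: grad_x = 2*7*0.1659 = 2.3225, grad_y = 2*6*-0.028 = -0.3355
  x_4 = 0.1659 - 0.1*2.3225 = -0.0664
  y_4 = -0.028 - 0.1*-0.3355 = 0.0056
f(-0.0664, 0.0056) = 7*(-0.0664)^2 + 6*0.0056^2 = 0.031


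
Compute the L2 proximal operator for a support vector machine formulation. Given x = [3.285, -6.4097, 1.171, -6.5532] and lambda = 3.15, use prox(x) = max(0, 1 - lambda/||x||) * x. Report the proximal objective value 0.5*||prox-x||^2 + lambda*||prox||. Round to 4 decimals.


Step 1: Compute ||x||.
||x|| = 9.8077
Step 2: Compute scaling factor.
scale = max(0, 1 - 3.15/9.8077) = 0.6788
Step 3: prox(x) = [2.2299, -4.3511, 0.7949, -4.4485]
||prox(x)|| = 6.6577
Step 4: Proximal objective.
0.5*||prox-x||^2 = 4.9613
lambda*||prox|| = 20.9718
Total = 25.933


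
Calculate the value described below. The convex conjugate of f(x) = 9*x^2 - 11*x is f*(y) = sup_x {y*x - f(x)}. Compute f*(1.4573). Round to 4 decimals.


f*(y) = sup_x {y*x - a*x^2 - b*x} = sup_x {(y-b)*x - a*x^2}
FOC: (y - b) - 2a*x = 0 => x* = (y - b)/(2a)
x* = (1.4573 + 11)/(2*9) = 0.6921
f*(1.4573) = (y-b)^2/(4a) = (1.4573 + 11)^2/(4*9)
= 155.1843/36 = 4.3107


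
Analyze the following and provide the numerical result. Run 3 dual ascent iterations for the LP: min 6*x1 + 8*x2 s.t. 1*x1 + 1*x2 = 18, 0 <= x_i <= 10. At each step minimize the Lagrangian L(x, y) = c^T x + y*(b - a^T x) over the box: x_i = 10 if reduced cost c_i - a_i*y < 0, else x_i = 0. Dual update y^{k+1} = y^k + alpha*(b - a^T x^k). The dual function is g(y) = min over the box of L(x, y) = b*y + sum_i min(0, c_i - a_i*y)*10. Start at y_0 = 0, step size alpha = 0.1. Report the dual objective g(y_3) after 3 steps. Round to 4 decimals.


Dual ascent for LP: min 6*x1 + 8*x2, 1*x1 + 1*x2 = 18, 0 <= x_i <= 10
Step 1: y^k = 0.0, reduced costs: (6.0, 8.0)
  x^k = (0.0, 0.0), subgradient = b - a^T x = 18.0
  y^{k+1} = 0.0 + 0.1*18.0 = 1.8
Step 2: y^k = 1.8, reduced costs: (4.2, 6.2)
  x^k = (0.0, 0.0), subgradient = b - a^T x = 18.0
  y^{k+1} = 1.8 + 0.1*18.0 = 3.6
Step 3: y^k = 3.6, reduced costs: (2.4, 4.4)
  x^k = (0.0, 0.0), subgradient = b - a^T x = 18.0
  y^{k+1} = 3.6 + 0.1*18.0 = 5.4
Dual objective at y_3 = 5.4: reduced costs (0.6, 2.6), box minimizer x = (0.0, 0.0)
g(y_3) = b*y + (c1 - a1*y)*x1 + (c2 - a2*y)*x2 = 18*5.4 + 0.6*0.0 + 2.6*0.0 = 97.2 + 0.0 + 0.0 = 97.2


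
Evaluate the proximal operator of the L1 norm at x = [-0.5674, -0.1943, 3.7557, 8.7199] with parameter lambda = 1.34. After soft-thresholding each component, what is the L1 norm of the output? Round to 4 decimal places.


Soft-thresholding with lambda = 1.34:
prox(-0.5674) = sign(-0.5674)*max(|-0.5674| - 1.34, 0) = 0.0
prox(-0.1943) = sign(-0.1943)*max(|-0.1943| - 1.34, 0) = 0.0
prox(3.7557) = sign(3.7557)*max(|3.7557| - 1.34, 0) = 2.4157
prox(8.7199) = sign(8.7199)*max(|8.7199| - 1.34, 0) = 7.3799
prox(x) = [0.0, 0.0, 2.4157, 7.3799]
||prox(x)||_1 = 0.0 + 0.0 + 2.4157 + 7.3799 = 9.7956


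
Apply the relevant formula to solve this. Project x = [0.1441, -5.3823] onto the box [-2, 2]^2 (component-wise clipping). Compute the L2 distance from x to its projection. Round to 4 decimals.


Project each component onto [-2, 2].
clip(0.1441) = 0.1441, clip(-5.3823) = -2.0
Projection = [0.1441, -2.0]
Squared diffs: [0.0, 11.44]
Distance = sqrt(11.44) = 3.3823


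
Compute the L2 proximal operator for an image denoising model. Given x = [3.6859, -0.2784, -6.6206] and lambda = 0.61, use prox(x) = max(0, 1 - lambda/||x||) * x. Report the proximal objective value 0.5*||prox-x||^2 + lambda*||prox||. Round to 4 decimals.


Step 1: Compute ||x||.
||x|| = 7.5826
Step 2: Compute scaling factor.
scale = max(0, 1 - 0.61/7.5826) = 0.9196
Step 3: prox(x) = [3.3894, -0.256, -6.088]
||prox(x)|| = 6.9726
Step 4: Proximal objective.
0.5*||prox-x||^2 = 0.1861
lambda*||prox|| = 4.2533
Total = 4.4393


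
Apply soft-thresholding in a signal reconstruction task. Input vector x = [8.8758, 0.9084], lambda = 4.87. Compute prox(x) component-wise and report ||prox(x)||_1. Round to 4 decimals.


Soft-thresholding with lambda = 4.87:
prox(8.8758) = sign(8.8758)*max(|8.8758| - 4.87, 0) = 4.0058
prox(0.9084) = sign(0.9084)*max(|0.9084| - 4.87, 0) = 0.0
prox(x) = [4.0058, 0.0]
||prox(x)||_1 = 4.0058 + 0.0 = 4.0058


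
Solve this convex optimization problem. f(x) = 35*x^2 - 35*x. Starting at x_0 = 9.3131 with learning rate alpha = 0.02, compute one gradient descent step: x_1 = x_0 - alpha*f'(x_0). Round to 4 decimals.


We compute the gradient at x_0 and apply the update.
f'(x) = 70*x - 35
f'(9.3131) = 70*9.3131 - 35 = 616.917
x_1 = 9.3131 - 0.02*616.917 = -3.0252


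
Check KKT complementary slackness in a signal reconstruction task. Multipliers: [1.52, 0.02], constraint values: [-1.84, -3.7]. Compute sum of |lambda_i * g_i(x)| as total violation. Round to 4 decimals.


KKT complementary slackness check:
lambda_1 * g_1 = 1.52 * -1.84 = -2.7968
lambda_2 * g_2 = 0.02 * -3.7 = -0.074
Total violation = 2.7968 + 0.074 = 2.8708


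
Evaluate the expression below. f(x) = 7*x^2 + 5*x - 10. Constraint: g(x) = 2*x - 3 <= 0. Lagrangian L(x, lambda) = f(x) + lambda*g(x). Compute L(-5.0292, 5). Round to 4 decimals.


Step 1: Evaluate f(x).
f(-5.0292) = 7*(-5.0292)^2 + 5*(-5.0292) - 10 = 141.904
Step 2: Evaluate g(x).
g(-5.0292) = 2*-5.0292 - 3 = -13.0584
Step 3: Compute Lagrangian.
L = 141.904 + 5*-13.0584 = 76.612


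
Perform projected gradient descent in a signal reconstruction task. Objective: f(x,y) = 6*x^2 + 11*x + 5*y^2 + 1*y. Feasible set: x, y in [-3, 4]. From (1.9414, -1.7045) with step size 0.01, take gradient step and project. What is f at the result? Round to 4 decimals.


Step 1: Compute gradient at (1.9414, -1.7045).
grad_x = 2*6*1.9414 + 11 = 34.2968
grad_y = 2*5*-1.7045 + 1 = -16.045
Step 2: Gradient step.
x_raw = 1.9414 - 0.01*34.2968 = 1.5984
y_raw = -1.7045 - 0.01*-16.045 = -1.5441
Step 3: Project onto [-3, 4].
x_proj = clip(1.5984) = 1.5984
y_proj = clip(-1.5441) = -1.5441
Step 4: Evaluate f.
f(1.5984, -1.5441) = 43.2891


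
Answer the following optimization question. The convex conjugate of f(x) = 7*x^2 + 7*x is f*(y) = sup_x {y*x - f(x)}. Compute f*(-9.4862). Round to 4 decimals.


f*(y) = sup_x {y*x - a*x^2 - b*x} = sup_x {(y-b)*x - a*x^2}
FOC: (y - b) - 2a*x = 0 => x* = (y - b)/(2a)
x* = (-9.4862 - 7)/(2*7) = -1.1776
f*(-9.4862) = (y-b)^2/(4a) = (-9.4862 - 7)^2/(4*7)
= 271.7948/28 = 9.707


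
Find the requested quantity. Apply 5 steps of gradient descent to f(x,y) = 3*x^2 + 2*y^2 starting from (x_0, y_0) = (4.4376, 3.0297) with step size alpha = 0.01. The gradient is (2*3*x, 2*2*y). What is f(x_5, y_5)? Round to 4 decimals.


Gradient descent on f(x,y) = 3*x^2 + 2*y^2.
Starting point: (4.4376, 3.0297), alpha = 0.01
Step 1: grad_x = 2*3*4.4376 = 26.6256, grad_y = 2*2*3.0297 = 12.1188
  x_1 = 4.4376 - 0.01*26.6256 = 4.1713
  y_1 = 3.0297 - 0.01*12.1188 = 2.9085
Step 2: grad_x = 2*3*4.1713 = 25.0281, grad_y = 2*2*2.9085 = 11.634
  x_2 = 4.1713 - 0.01*25.0281 = 3.9211
  y_2 = 2.9085 - 0.01*11.634 = 2.7922
Step 3: grad_x = 2*3*3.9211 = 23.5264, grad_y = 2*2*2.7922 = 11.1687
  x_3 = 3.9211 - 0.01*23.5264 = 3.6858
  y_3 = 2.7922 - 0.01*11.1687 = 2.6805
Step 4: grad_x = 2*3*3.6858 = 22.1148, grad_y = 2*2*2.6805 = 10.7219
  x_4 = 3.6858 - 0.01*22.1148 = 3.4647
  y_4 = 2.6805 - 0.01*10.7219 = 2.5733
Step 5: grad_x = 2*3*3.4647 = 20.7879, grad_y = 2*2*2.5733 = 10.2931
  x_5 = 3.4647 - 0.01*20.7879 = 3.2568
  y_5 = 2.5733 - 0.01*10.2931 = 2.4703
f(3.2568, 2.4703) = 3*3.2568^2 + 2*2.4703^2 = 44.0248


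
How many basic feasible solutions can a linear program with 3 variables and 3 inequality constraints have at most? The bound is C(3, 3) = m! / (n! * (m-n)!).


Each vertex corresponds to some choice of n active constraints out of m, so the number of vertices is at most C(m, n) = m! / (n!(m-n)!).
m = 3, n = 3
Numerator: 3 * 2 * 1
Denominator: 3! = 6
C(3, 3) = 1


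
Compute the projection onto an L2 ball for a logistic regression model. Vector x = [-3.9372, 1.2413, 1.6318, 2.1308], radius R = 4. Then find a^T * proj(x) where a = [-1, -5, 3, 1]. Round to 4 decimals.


Step 1: Compute ||x|| (intermediates to 6 decimals).
||x|| = sqrt((-3.9372)^2 + 1.2413^2 + 1.6318^2 + 2.1308^2) = 4.923967
Step 2: Project.
Since ||x|| > R, scale = R/||x|| = 4/4.923967 = 0.812353, proj(x) = scale * x
proj(x) = [-3.198396, 1.008374, 1.325598, 1.730962]
Step 3: Dot product.
a^T * proj(x) = -1*(-3.198396) - 5*1.008374 + 3*1.325598 + 1*1.730962 = 3.8643


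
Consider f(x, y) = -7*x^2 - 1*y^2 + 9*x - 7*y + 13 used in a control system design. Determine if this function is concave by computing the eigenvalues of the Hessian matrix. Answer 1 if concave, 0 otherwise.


The Hessian of f(x,y) = -7*x^2 - 1*y^2 + 9*x - 7*y + 13 is:
H = [[-14, 0], [0, -2]]
Trace = -14 - 2 = -16
Determinant = -14*-2 - (0)^2 = 28
Discriminant = (-16)^2 - 4*28 = 144.0
Eigenvalues: lambda_1 = -14.0, lambda_2 = -2.0
The function is concave.

1


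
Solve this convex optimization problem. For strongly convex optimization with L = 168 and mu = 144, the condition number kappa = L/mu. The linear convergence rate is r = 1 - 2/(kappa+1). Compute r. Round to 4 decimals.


Step 1: Compute the condition number.
kappa = L/mu = 168/144 = 1.1667
Step 2: Compute the convergence rate.
r = 1 - 2/(kappa + 1) = 1 - 2*mu/(L + mu) = (L - mu)/(L + mu) = 24/312 = 0.0769


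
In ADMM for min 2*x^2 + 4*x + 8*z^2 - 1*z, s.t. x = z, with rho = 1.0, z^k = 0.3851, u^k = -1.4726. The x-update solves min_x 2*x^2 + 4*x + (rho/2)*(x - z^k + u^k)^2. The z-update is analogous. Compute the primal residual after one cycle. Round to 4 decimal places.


ADMM iteration with rho = 1.0, z^k = 0.3851, u^k = -1.4726
Step 1: x-update.
Minimize 2*x^2 + 4*x + (1.0/2)*(x - 0.3851 - 1.4726)^2
FOC: (2*2 + 1.0)*x = -4 + 1.0*(0.3851 + 1.4726)
x^{k+1} = -0.4285
Step 2: z-update.
Minimize 8*z^2 - 1*z + (1.0/2)*(-0.4285 - z - 1.4726)^2
FOC: (2*8 + 1.0)*z = 1 + 1.0*(-0.4285 - 1.4726)
z^{k+1} = -0.053
Step 3: u-update.
u^{k+1} = -1.4726 - 0.4285 + 0.053 = -1.8481
Step 4: Primal residual = |-0.4285 + 0.053| = 0.3755


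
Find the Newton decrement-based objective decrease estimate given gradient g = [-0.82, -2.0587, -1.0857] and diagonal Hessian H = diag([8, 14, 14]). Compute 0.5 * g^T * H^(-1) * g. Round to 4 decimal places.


Step 1: H is diagonal, so H^(-1) * g = [-0.1025, -0.1471, -0.0776].
Step 2: g^T H^(-1) g = sum_i g_i^2 / H_ii
  = (-0.82)^2/8 + (-2.0587)^2/14 + (-1.0857)^2/14
  = 0.0841 + 0.3027 + 0.0842 = 0.471
Step 3: Objective decrease = 0.5 * g^T H^(-1) g = 0.2355


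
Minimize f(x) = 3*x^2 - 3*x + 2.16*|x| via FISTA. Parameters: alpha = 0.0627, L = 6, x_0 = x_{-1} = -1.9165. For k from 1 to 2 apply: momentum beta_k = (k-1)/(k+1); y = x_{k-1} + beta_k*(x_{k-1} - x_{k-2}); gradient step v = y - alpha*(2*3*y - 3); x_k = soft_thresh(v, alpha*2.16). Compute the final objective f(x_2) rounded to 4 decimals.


FISTA on f(x) = 3*x^2 - 3*x + 2.16*|x|
L = 6, alpha = 0.0627
Iteration 1: beta = 0.0, y = -1.9165 + 0.0*(-1.9165 + 1.9165) = -1.9165
  grad(y) = -14.499, v = y - alpha*grad = -1.0074
  prox(v) = soft_thresh(-1.0074, 0.1354) = -0.872
Iteration 2: beta = 0.3333, y = -0.872 + 0.3333*(-0.872 + 1.9165) = -0.5238
  grad(y) = -6.1428, v = y - alpha*grad = -0.1387
  prox(v) = soft_thresh(-0.1387, 0.1354) = -0.0032
f(x_2) = 3*(-0.0032)^2 - 3*(-0.0032) + 2.16*|-0.0032| = 0.0166


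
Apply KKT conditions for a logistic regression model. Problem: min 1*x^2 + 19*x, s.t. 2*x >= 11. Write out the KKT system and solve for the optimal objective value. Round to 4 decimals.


Step 1: Try lambda = 0 (constraint inactive).
x_unc = -19/(2*1) = -9.5
Check: 2*-9.5 = -19.0 < 11 -- violated!
Step 2: Constraint must be active: 2*x = 11
x* = 11/2 = 5.5
lambda = (2*1*5.5 + 19)/2 = 15.0
Step 3: Compute optimal value.
f(x*) = 1*5.5^2 + 19*5.5 = 134.75


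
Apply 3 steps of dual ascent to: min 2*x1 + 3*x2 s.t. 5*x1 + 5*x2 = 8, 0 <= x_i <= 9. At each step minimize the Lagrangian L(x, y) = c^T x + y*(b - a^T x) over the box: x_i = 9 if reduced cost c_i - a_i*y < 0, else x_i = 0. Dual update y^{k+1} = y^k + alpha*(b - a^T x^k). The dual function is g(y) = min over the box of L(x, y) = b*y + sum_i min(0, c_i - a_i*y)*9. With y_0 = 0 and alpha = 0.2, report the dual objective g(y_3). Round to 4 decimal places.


Dual ascent for LP: min 2*x1 + 3*x2, 5*x1 + 5*x2 = 8, 0 <= x_i <= 9
Step 1: y^k = 0.0, reduced costs: (2.0, 3.0)
  x^k = (0.0, 0.0), subgradient = b - a^T x = 8.0
  y^{k+1} = 0.0 + 0.2*8.0 = 1.6
Step 2: y^k = 1.6, reduced costs: (-6.0, -5.0)
  x^k = (9.0, 9.0), subgradient = b - a^T x = -82.0
  y^{k+1} = 1.6 + 0.2*-82.0 = -14.8
Step 3: y^k = -14.8, reduced costs: (76.0, 77.0)
  x^k = (0.0, 0.0), subgradient = b - a^T x = 8.0
  y^{k+1} = -14.8 + 0.2*8.0 = -13.2
Dual objective at y_3 = -13.2: reduced costs (68.0, 69.0), box minimizer x = (0.0, 0.0)
g(y_3) = b*y + (c1 - a1*y)*x1 + (c2 - a2*y)*x2 = 8*(-13.2) + 68.0*0.0 + 69.0*0.0 = -105.6 + 0.0 + 0.0 = -105.6


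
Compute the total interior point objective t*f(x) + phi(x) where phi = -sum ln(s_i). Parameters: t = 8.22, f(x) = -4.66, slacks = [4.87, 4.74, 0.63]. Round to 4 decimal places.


Step 1: Compute log-barrier.
ln values: [1.5831, 1.556, -0.462]
phi = -(1.5831 + 1.556 - 0.462) = -2.6771
Step 2: Compute augmented objective.
t*f(x) = 8.22*-4.66 = -38.3052
Total = -38.3052 - 2.6771 = -40.9823


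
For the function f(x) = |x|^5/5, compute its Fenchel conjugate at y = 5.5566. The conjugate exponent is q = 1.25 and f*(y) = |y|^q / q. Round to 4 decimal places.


The conjugate exponent q satisfies 1/p + 1/q = 1.
p = 5, so q = 5/(5 - 1) = 1.25
|y|^q = 5.5566^1.25 = 8.5312
f*(5.5566) = 8.5312 / 1.25 = 6.825


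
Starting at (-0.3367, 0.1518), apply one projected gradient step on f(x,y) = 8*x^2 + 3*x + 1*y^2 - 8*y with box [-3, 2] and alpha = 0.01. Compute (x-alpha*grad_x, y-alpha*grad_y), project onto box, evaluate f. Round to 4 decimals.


Step 1: Compute gradient at (-0.3367, 0.1518).
grad_x = 2*8*-0.3367 + 3 = -2.3872
grad_y = 2*1*0.1518 - 8 = -7.6964
Step 2: Gradient step.
x_raw = -0.3367 - 0.01*-2.3872 = -0.3128
y_raw = 0.1518 - 0.01*-7.6964 = 0.2288
Step 3: Project onto [-3, 2].
x_proj = clip(-0.3128) = -0.3128
y_proj = clip(0.2288) = 0.2288
Step 4: Evaluate f.
f(-0.3128, 0.2288) = -1.9334


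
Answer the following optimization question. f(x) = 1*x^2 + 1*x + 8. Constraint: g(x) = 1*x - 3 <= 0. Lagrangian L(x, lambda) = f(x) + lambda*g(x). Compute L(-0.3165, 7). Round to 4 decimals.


Step 1: Evaluate f(x).
f(-0.3165) = 1*(-0.3165)^2 + 1*(-0.3165) + 8 = 7.7837
Step 2: Evaluate g(x).
g(-0.3165) = 1*-0.3165 - 3 = -3.3165
Step 3: Compute Lagrangian.
L = 7.7837 + 7*-3.3165 = -15.4318


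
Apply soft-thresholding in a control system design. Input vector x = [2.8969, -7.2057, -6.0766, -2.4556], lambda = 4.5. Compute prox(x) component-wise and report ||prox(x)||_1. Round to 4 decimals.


Soft-thresholding with lambda = 4.5:
prox(2.8969) = sign(2.8969)*max(|2.8969| - 4.5, 0) = 0.0
prox(-7.2057) = sign(-7.2057)*max(|-7.2057| - 4.5, 0) = -2.7057
prox(-6.0766) = sign(-6.0766)*max(|-6.0766| - 4.5, 0) = -1.5766
prox(-2.4556) = sign(-2.4556)*max(|-2.4556| - 4.5, 0) = 0.0
prox(x) = [0.0, -2.7057, -1.5766, 0.0]
||prox(x)||_1 = 0.0 + 2.7057 + 1.5766 + 0.0 = 4.2823


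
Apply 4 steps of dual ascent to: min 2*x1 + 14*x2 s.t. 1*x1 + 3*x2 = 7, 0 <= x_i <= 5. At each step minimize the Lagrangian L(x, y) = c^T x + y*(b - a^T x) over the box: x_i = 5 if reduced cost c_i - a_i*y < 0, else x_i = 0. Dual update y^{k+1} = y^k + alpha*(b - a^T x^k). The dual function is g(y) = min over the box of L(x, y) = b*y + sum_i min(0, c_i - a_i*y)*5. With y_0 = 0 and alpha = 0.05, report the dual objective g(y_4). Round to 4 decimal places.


Dual ascent for LP: min 2*x1 + 14*x2, 1*x1 + 3*x2 = 7, 0 <= x_i <= 5
Step 1: y^k = 0.0, reduced costs: (2.0, 14.0)
  x^k = (0.0, 0.0), subgradient = b - a^T x = 7.0
  y^{k+1} = 0.0 + 0.05*7.0 = 0.35
Step 2: y^k = 0.35, reduced costs: (1.65, 12.95)
  x^k = (0.0, 0.0), subgradient = b - a^T x = 7.0
  y^{k+1} = 0.35 + 0.05*7.0 = 0.7
Step 3: y^k = 0.7, reduced costs: (1.3, 11.9)
  x^k = (0.0, 0.0), subgradient = b - a^T x = 7.0
  y^{k+1} = 0.7 + 0.05*7.0 = 1.05
Step 4: y^k = 1.05, reduced costs: (0.95, 10.85)
  x^k = (0.0, 0.0), subgradient = b - a^T x = 7.0
  y^{k+1} = 1.05 + 0.05*7.0 = 1.4
Dual objective at y_4 = 1.4: reduced costs (0.6, 9.8), box minimizer x = (0.0, 0.0)
g(y_4) = b*y + (c1 - a1*y)*x1 + (c2 - a2*y)*x2 = 7*1.4 + 0.6*0.0 + 9.8*0.0 = 9.8 + 0.0 + 0.0 = 9.8


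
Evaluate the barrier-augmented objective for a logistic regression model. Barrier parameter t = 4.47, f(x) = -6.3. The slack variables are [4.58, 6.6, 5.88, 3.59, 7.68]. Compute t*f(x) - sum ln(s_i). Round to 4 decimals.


Step 1: Compute log-barrier.
ln values: [1.5217, 1.8871, 1.7716, 1.2782, 2.0386]
phi = -(1.5217 + 1.8871 + 1.7716 + 1.2782 + 2.0386) = -8.4971
Step 2: Compute augmented objective.
t*f(x) = 4.47*-6.3 = -28.161
Total = -28.161 - 8.4971 = -36.6581


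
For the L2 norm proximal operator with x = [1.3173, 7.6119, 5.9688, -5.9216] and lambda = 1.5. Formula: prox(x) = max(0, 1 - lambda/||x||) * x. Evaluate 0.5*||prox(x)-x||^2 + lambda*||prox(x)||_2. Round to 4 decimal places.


Step 1: Compute ||x||.
||x|| = 11.4179
Step 2: Compute scaling factor.
scale = max(0, 1 - 1.5/11.4179) = 0.8686
Step 3: prox(x) = [1.1442, 6.6119, 5.1847, -5.1437]
||prox(x)|| = 9.9179
Step 4: Proximal objective.
0.5*||prox-x||^2 = 1.125
lambda*||prox|| = 14.8769
Total = 16.0018


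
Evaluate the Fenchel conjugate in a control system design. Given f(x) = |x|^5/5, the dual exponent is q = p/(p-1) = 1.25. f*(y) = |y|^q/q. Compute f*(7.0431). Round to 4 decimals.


The conjugate exponent q satisfies 1/p + 1/q = 1.
p = 5, so q = 5/(5 - 1) = 1.25
|y|^q = 7.0431^1.25 = 11.4737
f*(7.0431) = 11.4737 / 1.25 = 9.179


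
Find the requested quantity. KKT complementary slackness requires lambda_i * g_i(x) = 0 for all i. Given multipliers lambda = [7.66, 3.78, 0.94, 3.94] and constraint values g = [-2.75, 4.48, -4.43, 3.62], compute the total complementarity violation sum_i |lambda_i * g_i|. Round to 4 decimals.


KKT complementary slackness check:
lambda_1 * g_1 = 7.66 * -2.75 = -21.065
lambda_2 * g_2 = 3.78 * 4.48 = 16.9344
lambda_3 * g_3 = 0.94 * -4.43 = -4.1642
lambda_4 * g_4 = 3.94 * 3.62 = 14.2628
Total violation = 21.065 + 16.9344 + 4.1642 + 14.2628 = 56.4264
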